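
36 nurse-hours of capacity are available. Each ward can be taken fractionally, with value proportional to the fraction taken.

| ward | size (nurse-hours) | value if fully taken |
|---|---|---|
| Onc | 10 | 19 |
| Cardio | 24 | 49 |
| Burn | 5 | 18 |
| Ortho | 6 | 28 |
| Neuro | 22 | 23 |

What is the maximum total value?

Rank by value-to-size ratio: Ortho 28/6≈4.67, Burn 18/5≈3.6, Cardio 49/24≈2.04, Onc 19/10≈1.9, Neuro 23/22≈1.05.
Ortho: take in full, 6 nurse-hours for value 28 → 30 left.
All 5 nurse-hours of Burn fit (value 18) → 25 remain.
All 24 nurse-hours of Cardio fit (value 49) → 1 remain.
1 nurse-hours left: a 1/10 share of Onc gives 19×1/10 = 1.9.
Total value = 96.9.

96.9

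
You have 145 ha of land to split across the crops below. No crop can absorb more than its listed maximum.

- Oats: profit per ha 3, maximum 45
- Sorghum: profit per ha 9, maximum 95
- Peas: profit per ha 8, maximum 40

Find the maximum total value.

Order the crops by profit per ha: Sorghum 9 > Peas 8 > Oats 3.
Give Sorghum 95 to hit its cap of 95 ; 50 left.
Peas takes 40 to reach its cap of 40 ; 10 left.
Oats: +10 (room for 45) → 10. Pool exhausted.
Total = 3×10 + 9×95 + 8×40 = 1205.

1205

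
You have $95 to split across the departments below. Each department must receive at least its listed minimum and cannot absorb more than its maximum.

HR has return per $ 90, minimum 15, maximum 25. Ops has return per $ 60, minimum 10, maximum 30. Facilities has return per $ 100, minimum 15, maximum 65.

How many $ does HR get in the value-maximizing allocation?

20

Meeting every minimum uses 15+10+15 = 40 $, leaving 55.
Rank by return per $: Facilities 100 > HR 90 > Ops 60.
Facilities takes 50 more to reach its cap of 65 ; 5 left.
Only 5 left; HR takes them to reach 20.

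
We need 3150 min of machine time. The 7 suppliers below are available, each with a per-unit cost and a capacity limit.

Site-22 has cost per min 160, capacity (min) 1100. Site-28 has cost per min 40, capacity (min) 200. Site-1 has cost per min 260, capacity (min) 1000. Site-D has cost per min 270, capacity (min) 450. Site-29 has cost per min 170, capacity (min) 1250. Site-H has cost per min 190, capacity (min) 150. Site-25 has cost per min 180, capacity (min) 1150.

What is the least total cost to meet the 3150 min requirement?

Cheapest first:
Site-28 at 40: take all 200 min → 2950 still needed.
Take 1100 from Site-22 at 160 → need 1850 more.
Site-29 (170): use full 1250 → 600 min to go.
Take 600 from Site-25 at 180 to finish.
Site-H, Site-1, Site-D: unused.
Cost = 200×40 + 1100×160 + 1250×170 + 600×180 = 504500.

504500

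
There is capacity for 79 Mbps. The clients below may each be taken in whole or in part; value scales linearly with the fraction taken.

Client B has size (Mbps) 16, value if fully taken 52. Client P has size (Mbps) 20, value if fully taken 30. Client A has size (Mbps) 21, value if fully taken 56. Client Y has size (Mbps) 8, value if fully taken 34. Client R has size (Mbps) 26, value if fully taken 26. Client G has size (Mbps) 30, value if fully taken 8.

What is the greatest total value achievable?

186

Best value per unit of size first: Client Y 34/8≈4.25, Client B 52/16≈3.25, Client A 56/21≈2.67, Client P 30/20≈1.5, Client R 26/26≈1, Client G 8/30≈0.267.
Client Y: take in full, 8 Mbps for value 34 ; 71 left.
Take all of Client B (16 Mbps, value 52) ; 55 Mbps left.
Take all of Client A (21 Mbps, value 56) ; 34 Mbps left.
Client P: take in full, 20 Mbps for value 30 ; 14 left.
Fill the last 14 Mbps with part of Client R: 14/26 of it earns 14.
Total value = 186.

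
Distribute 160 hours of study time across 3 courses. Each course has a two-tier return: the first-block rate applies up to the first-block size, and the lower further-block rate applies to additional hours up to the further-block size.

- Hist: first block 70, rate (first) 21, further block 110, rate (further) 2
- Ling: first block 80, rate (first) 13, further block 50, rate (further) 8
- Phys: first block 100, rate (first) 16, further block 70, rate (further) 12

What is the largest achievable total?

2910

Order all 6 blocks by rate: Hist/tier1 21 > Phys/tier1 16 > Ling/tier1 13 > Phys/tier2 12 > Ling/tier2 8 > Hist/tier2 2.
Fill Hist tier1 block (70 at 21) → 90 left.
Phys tier1 at 16: only 90 left, fill 90.
Total = 21×70 + 16×90 = 2910.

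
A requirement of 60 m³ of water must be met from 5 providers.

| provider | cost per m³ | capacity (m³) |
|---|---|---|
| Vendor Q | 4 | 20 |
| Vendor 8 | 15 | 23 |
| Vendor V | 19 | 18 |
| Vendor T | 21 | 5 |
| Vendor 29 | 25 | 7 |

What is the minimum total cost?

748

Use providers in increasing cost order.
Vendor Q (4): use full 20 — 40 m³ to go.
Vendor 8 (15): use full 23 — 17 m³ to go.
Take 17 from Vendor V at 19 to finish.
Vendor T, Vendor 29: unused.
Cost = 20×4 + 23×15 + 17×19 = 748.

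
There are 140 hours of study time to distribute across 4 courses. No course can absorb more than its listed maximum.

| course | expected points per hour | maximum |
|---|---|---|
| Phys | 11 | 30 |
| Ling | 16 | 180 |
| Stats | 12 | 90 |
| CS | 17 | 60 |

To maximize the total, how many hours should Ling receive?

80

Order the courses by expected points per hour: CS 17 > Ling 16 > Stats 12 > Phys 11.
Give CS 60 to hit its cap of 60 — 80 left.
Ling has room for 180 but only 80 remain, so it gets 80.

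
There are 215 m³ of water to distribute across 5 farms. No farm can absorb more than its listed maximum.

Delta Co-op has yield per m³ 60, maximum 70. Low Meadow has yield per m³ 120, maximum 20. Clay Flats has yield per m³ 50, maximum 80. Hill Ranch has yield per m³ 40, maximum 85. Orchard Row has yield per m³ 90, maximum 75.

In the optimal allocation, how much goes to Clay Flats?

Highest yield per m³ first: Low Meadow 120 > Orchard Row 90 > Delta Co-op 60 > Clay Flats 50 > Hill Ranch 40.
Give Low Meadow 20 to hit its cap of 20 → 195 left.
Orchard Row takes 75 to reach its cap of 75 → 120 left.
Delta Co-op takes 70 to reach its cap of 70 → 50 left.
Clay Flats has room for 80 but only 50 remain, so it gets 50.

50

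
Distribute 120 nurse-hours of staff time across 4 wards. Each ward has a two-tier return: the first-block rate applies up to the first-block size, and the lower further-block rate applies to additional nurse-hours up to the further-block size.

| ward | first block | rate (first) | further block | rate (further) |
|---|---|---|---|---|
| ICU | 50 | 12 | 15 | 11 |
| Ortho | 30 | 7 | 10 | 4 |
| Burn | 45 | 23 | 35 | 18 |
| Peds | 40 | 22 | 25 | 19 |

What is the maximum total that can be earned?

Order all 8 blocks by rate: Burn/T1 23 > Peds/T1 22 > Peds/T2 19 > Burn/T2 18 > ICU/T1 12 > ICU/T2 11 > Ortho/T1 7 > Ortho/T2 4.
Burn/T1 (23): +45 ; 75 left.
Peds/T1 (22): +40 ; 35 left.
Peds/T2 (19): +25 ; 10 left.
10 remain; put them into Burn T2 at 18.
Total = 23×45 + 22×40 + 19×25 + 18×10 = 2570.

2570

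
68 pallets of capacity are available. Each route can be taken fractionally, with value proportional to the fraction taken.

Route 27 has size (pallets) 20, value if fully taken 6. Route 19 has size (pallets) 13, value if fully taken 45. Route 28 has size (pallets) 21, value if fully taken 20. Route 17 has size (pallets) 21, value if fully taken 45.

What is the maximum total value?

Rank by value-to-size ratio: Route 19 45/13≈3.46, Route 17 45/21≈2.14, Route 28 20/21≈0.952, Route 27 6/20≈0.3.
Take all of Route 19 (13 pallets, value 45) → 55 pallets left.
Take all of Route 17 (21 pallets, value 45) → 34 pallets left.
Take all of Route 28 (21 pallets, value 20) → 13 pallets left.
Fill the last 13 pallets with part of Route 27: 13/20 of it earns 3.9.
Total value = 113.9.

113.9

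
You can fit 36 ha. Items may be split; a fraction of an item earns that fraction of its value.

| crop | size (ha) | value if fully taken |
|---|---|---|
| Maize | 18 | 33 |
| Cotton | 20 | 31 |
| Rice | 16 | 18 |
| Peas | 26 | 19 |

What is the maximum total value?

Sort by value density: Maize 33/18≈1.83, Cotton 31/20≈1.55, Rice 18/16≈1.12, Peas 19/26≈0.731.
Take all of Maize (18 ha, value 33) → 18 ha left.
Only 18 ha remain; take 18/20 of Cotton for value 31×18/20 = 27.9.
Total value = 60.9.

60.9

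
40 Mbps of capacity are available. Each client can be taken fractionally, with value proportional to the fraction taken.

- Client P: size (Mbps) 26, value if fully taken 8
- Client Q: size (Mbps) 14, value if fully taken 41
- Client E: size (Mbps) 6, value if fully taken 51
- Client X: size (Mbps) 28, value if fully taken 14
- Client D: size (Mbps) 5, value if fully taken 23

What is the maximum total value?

Sort by value density: Client E 51/6≈8.5, Client D 23/5≈4.6, Client Q 41/14≈2.93, Client X 14/28≈0.5, Client P 8/26≈0.308.
Client E: take in full, 6 Mbps for value 51 ; 34 left.
Client D: take in full, 5 Mbps for value 23 ; 29 left.
Client Q: take in full, 14 Mbps for value 41 ; 15 left.
Fill the last 15 Mbps with part of Client X: 15/28 of it earns 7.5.
Total value = 122.5.

122.5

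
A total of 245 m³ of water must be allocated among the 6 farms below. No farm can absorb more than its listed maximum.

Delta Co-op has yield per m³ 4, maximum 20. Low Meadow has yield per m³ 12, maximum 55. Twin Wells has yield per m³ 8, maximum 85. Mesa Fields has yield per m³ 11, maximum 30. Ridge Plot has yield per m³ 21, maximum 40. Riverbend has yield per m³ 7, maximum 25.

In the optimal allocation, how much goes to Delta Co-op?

10

Rank by yield per m³: Ridge Plot 21 > Low Meadow 12 > Mesa Fields 11 > Twin Wells 8 > Riverbend 7 > Delta Co-op 4.
Ridge Plot takes 40 to reach its cap of 40 → 205 left.
Give Low Meadow 55 to hit its cap of 55 → 150 left.
Give Mesa Fields 30 to hit its cap of 30 → 120 left.
Twin Wells: +85 to 85 (cap) → 35 left.
Riverbend takes 25 to reach its cap of 25 → 10 left.
Delta Co-op has room for 20 but only 10 remain, so it gets 10.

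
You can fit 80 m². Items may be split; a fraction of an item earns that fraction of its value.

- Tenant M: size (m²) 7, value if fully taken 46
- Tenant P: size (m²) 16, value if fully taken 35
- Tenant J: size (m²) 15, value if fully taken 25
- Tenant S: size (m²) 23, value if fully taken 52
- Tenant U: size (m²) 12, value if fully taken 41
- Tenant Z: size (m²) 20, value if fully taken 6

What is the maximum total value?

Best value per unit of size first: Tenant M 46/7≈6.57, Tenant U 41/12≈3.42, Tenant S 52/23≈2.26, Tenant P 35/16≈2.19, Tenant J 25/15≈1.67, Tenant Z 6/20≈0.3.
Take all of Tenant M (7 m², value 46) — 73 m² left.
All 12 m² of Tenant U fit (value 41) — 61 remain.
All 23 m² of Tenant S fit (value 52) — 38 remain.
Tenant P: take in full, 16 m² for value 35 — 22 left.
Tenant J: take in full, 15 m² for value 25 — 7 left.
7 m² left: a 7/20 share of Tenant Z gives 6×7/20 = 2.1.
Total value = 201.1.

201.1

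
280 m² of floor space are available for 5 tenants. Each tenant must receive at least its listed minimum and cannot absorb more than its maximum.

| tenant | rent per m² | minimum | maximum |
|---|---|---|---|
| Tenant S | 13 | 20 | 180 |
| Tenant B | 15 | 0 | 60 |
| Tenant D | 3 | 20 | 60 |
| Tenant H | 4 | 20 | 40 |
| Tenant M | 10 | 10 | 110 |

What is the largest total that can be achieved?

3350

Meeting every minimum uses 20+0+20+20+10 = 70 m², leaving 210.
Highest rent per m² first: Tenant B 15 > Tenant S 13 > Tenant M 10 > Tenant H 4 > Tenant D 3.
Give Tenant B 60 more to hit its cap of 60 → 150 left.
Tenant S has room for 160 more but only 150 remain, so it gets 170.
Total = 13×170 + 15×60 + 3×20 + 4×20 + 10×10 = 3350.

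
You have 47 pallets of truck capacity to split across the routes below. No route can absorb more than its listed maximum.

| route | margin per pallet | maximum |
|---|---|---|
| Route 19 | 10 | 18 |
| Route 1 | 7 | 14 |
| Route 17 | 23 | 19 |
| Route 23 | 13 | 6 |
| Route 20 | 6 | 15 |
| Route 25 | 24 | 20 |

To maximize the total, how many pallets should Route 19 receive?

2

Rank by margin per pallet: Route 25 24 > Route 17 23 > Route 23 13 > Route 19 10 > Route 1 7 > Route 20 6.
Route 25 takes 20 to reach its cap of 20 ; 27 left.
Give Route 17 19 to hit its cap of 19 ; 8 left.
Route 23 takes 6 to reach its cap of 6 ; 2 left.
Route 19 has room for 18 but only 2 remain, so it gets 2.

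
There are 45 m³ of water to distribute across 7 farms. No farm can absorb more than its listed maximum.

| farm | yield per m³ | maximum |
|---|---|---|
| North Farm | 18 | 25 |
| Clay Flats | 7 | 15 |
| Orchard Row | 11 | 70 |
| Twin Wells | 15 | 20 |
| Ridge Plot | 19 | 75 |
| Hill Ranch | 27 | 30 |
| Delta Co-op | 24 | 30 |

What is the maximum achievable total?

1170

Highest yield per m³ first: Hill Ranch 27 > Delta Co-op 24 > Ridge Plot 19 > North Farm 18 > Twin Wells 15 > Orchard Row 11 > Clay Flats 7.
Hill Ranch: +30 to 30 (cap) → 15 left.
Delta Co-op: +15 (room for 30) → 15. Pool exhausted.
Total = 27×30 + 24×15 = 1170.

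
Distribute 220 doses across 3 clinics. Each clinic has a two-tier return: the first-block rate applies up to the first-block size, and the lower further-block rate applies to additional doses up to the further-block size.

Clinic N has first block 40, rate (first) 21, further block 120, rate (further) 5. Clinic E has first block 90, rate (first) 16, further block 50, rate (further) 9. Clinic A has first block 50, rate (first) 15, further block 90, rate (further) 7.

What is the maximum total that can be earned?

Rank every tier by rate: Clinic N/tier1 21 > Clinic E/tier1 16 > Clinic A/tier1 15 > Clinic E/tier2 9 > Clinic A/tier2 7 > Clinic N/tier2 5.
Clinic N tier1 at 21: fill all 40 ; 180 left.
Fill Clinic E tier1 block (90 at 16) ; 90 left.
Clinic A tier1 at 15: fill all 50 ; 40 left.
40 remain; put them into Clinic E tier2 at 9.
Total = 21×40 + 16×90 + 15×50 + 9×40 = 3390.

3390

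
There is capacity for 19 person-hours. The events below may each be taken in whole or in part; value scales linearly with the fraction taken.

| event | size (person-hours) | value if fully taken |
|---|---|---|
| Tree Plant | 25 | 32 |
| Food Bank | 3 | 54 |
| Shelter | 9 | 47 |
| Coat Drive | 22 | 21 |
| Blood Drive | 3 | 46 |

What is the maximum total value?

Rank by value-to-size ratio: Food Bank 54/3≈18, Blood Drive 46/3≈15.3, Shelter 47/9≈5.22, Tree Plant 32/25≈1.28, Coat Drive 21/22≈0.955.
Take all of Food Bank (3 person-hours, value 54) ; 16 person-hours left.
Blood Drive: take in full, 3 person-hours for value 46 ; 13 left.
Take all of Shelter (9 person-hours, value 47) ; 4 person-hours left.
Fill the last 4 person-hours with part of Tree Plant: 4/25 of it earns 5.12.
Total value = 152.12.

152.12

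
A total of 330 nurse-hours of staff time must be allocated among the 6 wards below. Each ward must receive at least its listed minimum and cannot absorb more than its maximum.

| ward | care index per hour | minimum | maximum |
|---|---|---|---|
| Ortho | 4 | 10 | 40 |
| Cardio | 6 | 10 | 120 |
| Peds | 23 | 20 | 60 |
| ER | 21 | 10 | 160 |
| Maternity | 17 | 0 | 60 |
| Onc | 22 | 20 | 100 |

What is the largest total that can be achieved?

Meeting every minimum uses 10+10+20+10+0+20 = 70 nurse-hours, leaving 260.
Rank by care index per hour: Peds 23 > Onc 22 > ER 21 > Maternity 17 > Cardio 6 > Ortho 4.
Give Peds 40 more to hit its cap of 60 → 220 left.
Give Onc 80 more to hit its cap of 100 → 140 left.
ER: +140 (room for 150) → 150. Pool exhausted.
Total = 4×10 + 6×10 + 23×60 + 21×150 + 22×100 = 6830.

6830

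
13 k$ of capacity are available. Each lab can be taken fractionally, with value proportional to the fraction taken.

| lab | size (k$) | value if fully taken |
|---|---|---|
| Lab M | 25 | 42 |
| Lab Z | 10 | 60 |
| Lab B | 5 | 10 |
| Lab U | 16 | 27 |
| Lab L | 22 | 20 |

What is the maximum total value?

66

Sort by value density: Lab Z 60/10≈6, Lab B 10/5≈2, Lab U 27/16≈1.69, Lab M 42/25≈1.68, Lab L 20/22≈0.909.
Take all of Lab Z (10 k$, value 60) — 3 k$ left.
3 k$ left: a 3/5 share of Lab B gives 10×3/5 = 6.
Total value = 66.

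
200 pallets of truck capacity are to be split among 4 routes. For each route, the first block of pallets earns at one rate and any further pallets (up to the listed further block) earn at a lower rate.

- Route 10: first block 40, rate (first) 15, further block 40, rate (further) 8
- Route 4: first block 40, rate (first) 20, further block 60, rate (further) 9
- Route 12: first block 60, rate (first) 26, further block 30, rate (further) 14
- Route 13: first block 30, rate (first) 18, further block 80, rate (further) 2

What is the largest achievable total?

Treat each block as its own option and order by rate: Route 12/tier1 26 > Route 4/tier1 20 > Route 13/tier1 18 > Route 10/tier1 15 > Route 12/tier2 14 > Route 4/tier2 9 > Route 10/tier2 8 > Route 13/tier2 2.
Fill Route 12 tier1 block (60 at 26) — 140 left.
Route 4 tier1 at 20: fill all 40 — 100 left.
Fill Route 13 tier1 block (30 at 18) — 70 left.
Fill Route 10 tier1 block (40 at 15) — 30 left.
Route 12/tier2 (14): +30 — 0 left.
Total = 26×60 + 20×40 + 18×30 + 15×40 + 14×30 = 3920.

3920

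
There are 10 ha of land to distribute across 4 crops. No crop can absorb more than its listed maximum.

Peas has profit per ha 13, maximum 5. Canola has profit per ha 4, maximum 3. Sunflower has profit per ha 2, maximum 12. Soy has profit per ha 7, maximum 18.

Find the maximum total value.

Rank by profit per ha: Peas 13 > Soy 7 > Canola 4 > Sunflower 2.
Peas: +5 to 5 (cap) ; 5 left.
Soy has room for 18 but only 5 remain, so it gets 5.
Total = 13×5 + 7×5 = 100.

100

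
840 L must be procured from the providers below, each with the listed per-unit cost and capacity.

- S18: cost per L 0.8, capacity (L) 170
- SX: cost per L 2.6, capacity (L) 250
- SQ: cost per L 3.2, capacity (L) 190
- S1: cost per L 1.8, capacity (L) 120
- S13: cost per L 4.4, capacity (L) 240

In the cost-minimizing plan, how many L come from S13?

110

Fill from the cheapest provider first.
S18 at 0.8: take all 170 L ; 670 still needed.
S1 (1.8): use full 120 ; 550 L to go.
SX at 2.6: take all 250 L ; 300 still needed.
SQ (3.2): use full 190 ; 110 L to go.
Take 110 from S13 at 4.4 to finish.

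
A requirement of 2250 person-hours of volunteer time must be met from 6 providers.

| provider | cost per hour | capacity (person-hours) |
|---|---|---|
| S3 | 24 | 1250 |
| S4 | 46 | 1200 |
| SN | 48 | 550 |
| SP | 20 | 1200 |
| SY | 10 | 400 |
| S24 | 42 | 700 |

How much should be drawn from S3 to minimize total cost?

650

Use providers in increasing cost order.
SY (10): use full 400 — 1850 person-hours to go.
Take 1200 from SP at 20 — need 650 more.
S3 at 24: take 650 of its 1250 — requirement met.
S24, S4, SN: unused.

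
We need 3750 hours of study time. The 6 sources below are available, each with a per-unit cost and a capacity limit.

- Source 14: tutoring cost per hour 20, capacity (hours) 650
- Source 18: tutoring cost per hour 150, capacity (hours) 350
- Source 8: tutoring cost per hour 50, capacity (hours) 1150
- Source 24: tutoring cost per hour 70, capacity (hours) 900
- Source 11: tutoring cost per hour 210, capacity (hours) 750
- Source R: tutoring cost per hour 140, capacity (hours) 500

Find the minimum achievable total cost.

Cheapest first:
Source 14 at 20: take all 650 hours — 3100 still needed.
Source 8 at 50: take all 1150 hours — 1950 still needed.
Source 24 at 70: take all 900 hours — 1050 still needed.
Take 500 from Source R at 140 — need 550 more.
Source 18 at 150: take all 350 hours — 200 still needed.
Source 11 (210): take the remaining 200 — done.
Cost = 650×20 + 1150×50 + 900×70 + 500×140 + 350×150 + 200×210 = 298000.

298000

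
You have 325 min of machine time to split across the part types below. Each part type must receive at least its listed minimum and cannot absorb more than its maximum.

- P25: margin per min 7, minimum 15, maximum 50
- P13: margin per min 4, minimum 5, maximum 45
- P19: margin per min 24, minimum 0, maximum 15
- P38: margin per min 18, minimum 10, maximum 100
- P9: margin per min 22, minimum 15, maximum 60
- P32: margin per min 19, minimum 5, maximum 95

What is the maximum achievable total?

Meeting every minimum uses 15+5+0+10+15+5 = 50 min, leaving 275.
Highest margin per min first: P19 24 > P9 22 > P32 19 > P38 18 > P25 7 > P13 4.
Give P19 15 more to hit its cap of 15 → 260 left.
P9 takes 45 more to reach its cap of 60 → 215 left.
P32 takes 90 more to reach its cap of 95 → 125 left.
Give P38 90 more to hit its cap of 100 → 35 left.
Give P25 35 more to hit its cap of 50 → 0 left.
Total = 7×50 + 4×5 + 24×15 + 18×100 + 22×60 + 19×95 = 5655.

5655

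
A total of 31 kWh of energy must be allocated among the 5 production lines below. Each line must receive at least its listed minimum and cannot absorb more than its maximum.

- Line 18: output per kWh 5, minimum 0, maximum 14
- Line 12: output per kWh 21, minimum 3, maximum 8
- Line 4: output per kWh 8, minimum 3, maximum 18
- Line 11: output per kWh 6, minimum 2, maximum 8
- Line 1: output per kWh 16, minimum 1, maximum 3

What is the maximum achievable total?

372

Meeting every minimum uses 0+3+3+2+1 = 9 kWh, leaving 22.
Rank by output per kWh: Line 12 21 > Line 1 16 > Line 4 8 > Line 11 6 > Line 18 5.
Line 12: +5 to 8 (cap) — 17 left.
Give Line 1 2 more to hit its cap of 3 — 15 left.
Line 4: +15 to 18 (cap) — 0 left.
Total = 21×8 + 8×18 + 6×2 + 16×3 = 372.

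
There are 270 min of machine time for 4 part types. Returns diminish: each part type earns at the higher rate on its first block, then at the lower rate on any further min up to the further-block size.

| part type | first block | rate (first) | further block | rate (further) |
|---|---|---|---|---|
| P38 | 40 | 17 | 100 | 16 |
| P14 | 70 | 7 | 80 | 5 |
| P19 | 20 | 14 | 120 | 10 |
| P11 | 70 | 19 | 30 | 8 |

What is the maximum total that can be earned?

4290

Rank every tier by rate: P11/T1 19 > P38/T1 17 > P38/T2 16 > P19/T1 14 > P19/T2 10 > P11/T2 8 > P14/T1 7 > P14/T2 5.
P11 T1 at 19: fill all 70 → 200 left.
P38/T1 (17): +40 → 160 left.
P38/T2 (16): +100 → 60 left.
P19 T1 at 14: fill all 20 → 40 left.
40 remain; put them into P19 T2 at 10.
Total = 19×70 + 17×40 + 16×100 + 14×20 + 10×40 = 4290.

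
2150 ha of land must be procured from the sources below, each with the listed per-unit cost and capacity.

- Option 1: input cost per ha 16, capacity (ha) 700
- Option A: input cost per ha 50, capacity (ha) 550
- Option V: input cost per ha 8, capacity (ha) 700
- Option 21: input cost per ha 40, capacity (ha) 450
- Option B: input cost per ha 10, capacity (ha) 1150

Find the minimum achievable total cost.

Cheapest first:
Option V at 8: take all 700 ha → 1450 still needed.
Option B at 10: take all 1150 ha → 300 still needed.
Take 300 from Option 1 at 16 to finish.
Option 21, Option A: unused.
Cost = 700×8 + 1150×10 + 300×16 = 21900.

21900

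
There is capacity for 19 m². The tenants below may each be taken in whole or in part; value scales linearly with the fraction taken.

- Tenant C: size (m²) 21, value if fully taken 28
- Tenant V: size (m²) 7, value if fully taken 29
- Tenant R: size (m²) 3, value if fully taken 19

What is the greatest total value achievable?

Rank by value-to-size ratio: Tenant R 19/3≈6.33, Tenant V 29/7≈4.14, Tenant C 28/21≈1.33.
Tenant R: take in full, 3 m² for value 19 — 16 left.
Tenant V: take in full, 7 m² for value 29 — 9 left.
Only 9 m² remain; take 9/21 of Tenant C for value 28×9/21 = 12.
Total value = 60.

60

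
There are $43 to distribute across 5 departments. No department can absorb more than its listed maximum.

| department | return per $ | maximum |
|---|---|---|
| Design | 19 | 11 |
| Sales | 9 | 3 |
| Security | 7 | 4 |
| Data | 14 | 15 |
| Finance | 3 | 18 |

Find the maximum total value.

504

Order the departments by return per $: Design 19 > Data 14 > Sales 9 > Security 7 > Finance 3.
Give Design 11 to hit its cap of 11 → 32 left.
Give Data 15 to hit its cap of 15 → 17 left.
Sales takes 3 to reach its cap of 3 → 14 left.
Security: +4 to 4 (cap) → 10 left.
Finance has room for 18 but only 10 remain, so it gets 10.
Total = 19×11 + 9×3 + 7×4 + 14×15 + 3×10 = 504.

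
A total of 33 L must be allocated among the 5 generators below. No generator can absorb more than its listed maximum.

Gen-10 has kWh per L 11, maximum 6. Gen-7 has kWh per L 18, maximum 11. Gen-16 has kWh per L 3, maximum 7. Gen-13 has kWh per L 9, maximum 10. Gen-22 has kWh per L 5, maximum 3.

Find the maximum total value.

Rank by kWh per L: Gen-7 18 > Gen-10 11 > Gen-13 9 > Gen-22 5 > Gen-16 3.
Gen-7 takes 11 to reach its cap of 11 → 22 left.
Give Gen-10 6 to hit its cap of 6 → 16 left.
Give Gen-13 10 to hit its cap of 10 → 6 left.
Give Gen-22 3 to hit its cap of 3 → 3 left.
Gen-16: +3 (room for 7) → 3. Pool exhausted.
Total = 11×6 + 18×11 + 3×3 + 9×10 + 5×3 = 378.

378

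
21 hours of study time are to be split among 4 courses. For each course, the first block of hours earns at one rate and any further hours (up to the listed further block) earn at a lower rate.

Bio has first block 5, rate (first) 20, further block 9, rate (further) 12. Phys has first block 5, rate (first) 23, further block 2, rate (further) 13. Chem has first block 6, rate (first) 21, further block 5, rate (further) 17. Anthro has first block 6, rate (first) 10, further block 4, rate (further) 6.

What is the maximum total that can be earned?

Treat each block as its own option and order by rate: Phys/first 23 > Chem/first 21 > Bio/first 20 > Chem/second 17 > Phys/second 13 > Bio/second 12 > Anthro/first 10 > Anthro/second 6.
Fill Phys first block (5 at 23) → 16 left.
Fill Chem first block (6 at 21) → 10 left.
Bio/first (20): +5 → 5 left.
Fill Chem second block (5 at 17) → 0 left.
Total = 23×5 + 21×6 + 20×5 + 17×5 = 426.

426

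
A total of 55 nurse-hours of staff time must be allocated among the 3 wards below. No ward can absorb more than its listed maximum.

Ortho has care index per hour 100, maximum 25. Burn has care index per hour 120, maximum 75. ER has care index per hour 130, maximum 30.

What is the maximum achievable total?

6900

Order the wards by care index per hour: ER 130 > Burn 120 > Ortho 100.
Give ER 30 to hit its cap of 30 — 25 left.
Only 25 left; Burn takes them to reach 25.
Total = 120×25 + 130×30 = 6900.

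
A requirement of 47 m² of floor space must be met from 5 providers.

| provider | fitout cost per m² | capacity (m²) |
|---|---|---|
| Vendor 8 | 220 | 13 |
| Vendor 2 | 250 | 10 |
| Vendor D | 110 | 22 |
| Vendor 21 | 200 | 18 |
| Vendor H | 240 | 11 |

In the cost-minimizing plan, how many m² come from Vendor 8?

7

Cheapest first:
Vendor D (110): use full 22 ; 25 m² to go.
Take 18 from Vendor 21 at 200 ; need 7 more.
Vendor 8 (220): take the remaining 7 ; done.
Vendor H, Vendor 2: unused.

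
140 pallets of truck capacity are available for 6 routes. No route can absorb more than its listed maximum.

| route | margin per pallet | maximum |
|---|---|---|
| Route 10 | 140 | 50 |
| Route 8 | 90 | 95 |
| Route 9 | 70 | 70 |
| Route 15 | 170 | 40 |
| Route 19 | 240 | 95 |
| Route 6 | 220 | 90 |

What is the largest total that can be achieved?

32700

Highest margin per pallet first: Route 19 240 > Route 6 220 > Route 15 170 > Route 10 140 > Route 8 90 > Route 9 70.
Give Route 19 95 to hit its cap of 95 → 45 left.
Route 6 has room for 90 but only 45 remain, so it gets 45.
Total = 240×95 + 220×45 = 32700.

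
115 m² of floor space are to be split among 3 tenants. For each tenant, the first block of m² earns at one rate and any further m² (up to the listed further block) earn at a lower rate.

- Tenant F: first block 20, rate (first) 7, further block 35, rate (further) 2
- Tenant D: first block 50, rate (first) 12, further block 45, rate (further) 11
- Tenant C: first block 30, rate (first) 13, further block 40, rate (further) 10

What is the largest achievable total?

1375

Order all 6 blocks by rate: Tenant C/T1 13 > Tenant D/T1 12 > Tenant D/T2 11 > Tenant C/T2 10 > Tenant F/T1 7 > Tenant F/T2 2.
Tenant C T1 at 13: fill all 30 ; 85 left.
Tenant D/T1 (12): +50 ; 35 left.
Tenant D T2 at 11: only 35 left, fill 35.
Total = 13×30 + 12×50 + 11×35 = 1375.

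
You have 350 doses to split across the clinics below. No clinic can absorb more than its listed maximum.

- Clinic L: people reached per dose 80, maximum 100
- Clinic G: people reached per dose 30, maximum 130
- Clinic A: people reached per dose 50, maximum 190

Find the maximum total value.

19300

Rank by people reached per dose: Clinic L 80 > Clinic A 50 > Clinic G 30.
Clinic L: +100 to 100 (cap) ; 250 left.
Give Clinic A 190 to hit its cap of 190 ; 60 left.
Only 60 left; Clinic G takes them to reach 60.
Total = 80×100 + 30×60 + 50×190 = 19300.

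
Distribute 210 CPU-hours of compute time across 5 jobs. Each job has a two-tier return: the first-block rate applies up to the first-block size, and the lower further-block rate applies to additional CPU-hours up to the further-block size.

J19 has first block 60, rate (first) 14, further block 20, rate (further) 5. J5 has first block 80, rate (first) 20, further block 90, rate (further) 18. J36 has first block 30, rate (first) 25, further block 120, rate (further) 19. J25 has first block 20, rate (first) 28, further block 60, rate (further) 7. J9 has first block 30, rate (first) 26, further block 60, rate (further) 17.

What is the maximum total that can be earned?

4640

Treat each block as its own option and order by rate: J25/first 28 > J9/first 26 > J36/first 25 > J5/first 20 > J36/second 19 > J5/second 18 > J9/second 17 > J19/first 14 > J25/second 7 > J19/second 5.
Fill J25 first block (20 at 28) ; 190 left.
J9 first at 26: fill all 30 ; 160 left.
J36 first at 25: fill all 30 ; 130 left.
J5/first (20): +80 ; 50 left.
50 remain; put them into J36 second at 19.
Total = 28×20 + 26×30 + 25×30 + 20×80 + 19×50 = 4640.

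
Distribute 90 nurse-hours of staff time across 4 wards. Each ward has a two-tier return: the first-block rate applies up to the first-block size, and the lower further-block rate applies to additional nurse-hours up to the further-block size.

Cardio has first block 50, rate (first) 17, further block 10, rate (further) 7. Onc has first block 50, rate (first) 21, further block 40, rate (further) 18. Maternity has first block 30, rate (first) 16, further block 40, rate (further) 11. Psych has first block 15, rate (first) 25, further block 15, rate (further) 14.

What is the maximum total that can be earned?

1875

Rank every tier by rate: Psych/T1 25 > Onc/T1 21 > Onc/T2 18 > Cardio/T1 17 > Maternity/T1 16 > Psych/T2 14 > Maternity/T2 11 > Cardio/T2 7.
Psych/T1 (25): +15 ; 75 left.
Onc T1 at 21: fill all 50 ; 25 left.
Onc/T2: +25 of 40 at 18; pool empty.
Total = 25×15 + 21×50 + 18×25 = 1875.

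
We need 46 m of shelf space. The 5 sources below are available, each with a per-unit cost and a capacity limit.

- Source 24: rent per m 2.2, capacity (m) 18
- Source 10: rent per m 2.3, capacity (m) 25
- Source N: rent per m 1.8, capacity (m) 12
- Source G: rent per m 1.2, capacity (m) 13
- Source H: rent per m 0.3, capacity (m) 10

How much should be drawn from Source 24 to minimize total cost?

Use sources in increasing cost order.
Take 10 from Source H at 0.3 ; need 36 more.
Source G (1.2): use full 13 ; 23 m to go.
Source N at 1.8: take all 12 m ; 11 still needed.
Source 24 at 2.2: take 11 of its 18 ; requirement met.
Source 10: unused.

11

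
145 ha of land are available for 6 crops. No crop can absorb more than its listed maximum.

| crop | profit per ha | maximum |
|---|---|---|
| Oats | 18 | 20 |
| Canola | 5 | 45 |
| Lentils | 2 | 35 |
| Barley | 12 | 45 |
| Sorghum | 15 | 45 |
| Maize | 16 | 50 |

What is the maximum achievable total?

2195

Rank by profit per ha: Oats 18 > Maize 16 > Sorghum 15 > Barley 12 > Canola 5 > Lentils 2.
Oats: +20 to 20 (cap) → 125 left.
Maize: +50 to 50 (cap) → 75 left.
Sorghum takes 45 to reach its cap of 45 → 30 left.
Only 30 left; Barley takes them to reach 30.
Total = 18×20 + 12×30 + 15×45 + 16×50 = 2195.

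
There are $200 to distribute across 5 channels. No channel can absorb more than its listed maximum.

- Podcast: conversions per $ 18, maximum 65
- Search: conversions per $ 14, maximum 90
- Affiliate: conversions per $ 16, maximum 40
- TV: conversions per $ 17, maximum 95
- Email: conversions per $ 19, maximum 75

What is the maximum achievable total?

3615

Highest conversions per $ first: Email 19 > Podcast 18 > TV 17 > Affiliate 16 > Search 14.
Email: +75 to 75 (cap) — 125 left.
Podcast: +65 to 65 (cap) — 60 left.
TV has room for 95 but only 60 remain, so it gets 60.
Total = 18×65 + 17×60 + 19×75 = 3615.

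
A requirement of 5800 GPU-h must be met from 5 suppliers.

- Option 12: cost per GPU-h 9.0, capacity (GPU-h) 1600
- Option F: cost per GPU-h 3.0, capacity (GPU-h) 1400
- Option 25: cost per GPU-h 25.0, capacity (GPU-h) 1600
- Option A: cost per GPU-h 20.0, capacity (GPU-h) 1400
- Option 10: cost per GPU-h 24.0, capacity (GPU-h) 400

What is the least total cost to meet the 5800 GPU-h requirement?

81200

Use suppliers in increasing cost order.
Option F (3.0): use full 1400 ; 4400 GPU-h to go.
Take 1600 from Option 12 at 9.0 ; need 2800 more.
Option A (20.0): use full 1400 ; 1400 GPU-h to go.
Option 10 (24.0): use full 400 ; 1000 GPU-h to go.
Option 25 (25.0): take the remaining 1000 ; done.
Cost = 1400×3.0 + 1600×9.0 + 1400×20.0 + 400×24.0 + 1000×25.0 = 81200.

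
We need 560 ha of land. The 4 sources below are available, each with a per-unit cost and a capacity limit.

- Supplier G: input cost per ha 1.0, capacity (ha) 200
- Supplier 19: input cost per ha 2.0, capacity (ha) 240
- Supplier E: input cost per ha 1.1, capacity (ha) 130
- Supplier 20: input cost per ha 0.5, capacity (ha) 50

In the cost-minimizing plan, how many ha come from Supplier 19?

180

Fill from the cheapest source first.
Supplier 20 at 0.5: take all 50 ha ; 510 still needed.
Take 200 from Supplier G at 1.0 ; need 310 more.
Take 130 from Supplier E at 1.1 ; need 180 more.
Supplier 19 at 2.0: take 180 of its 240 ; requirement met.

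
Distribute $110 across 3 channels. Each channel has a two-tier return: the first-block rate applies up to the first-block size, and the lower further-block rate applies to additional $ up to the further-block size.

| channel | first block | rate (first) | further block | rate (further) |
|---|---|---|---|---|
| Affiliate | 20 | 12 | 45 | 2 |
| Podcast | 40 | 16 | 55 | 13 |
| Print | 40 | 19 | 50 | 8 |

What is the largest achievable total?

1790

Treat each block as its own option and order by rate: Print/first 19 > Podcast/first 16 > Podcast/second 13 > Affiliate/first 12 > Print/second 8 > Affiliate/second 2.
Fill Print first block (40 at 19) → 70 left.
Podcast first at 16: fill all 40 → 30 left.
30 remain; put them into Podcast second at 13.
Total = 19×40 + 16×40 + 13×30 = 1790.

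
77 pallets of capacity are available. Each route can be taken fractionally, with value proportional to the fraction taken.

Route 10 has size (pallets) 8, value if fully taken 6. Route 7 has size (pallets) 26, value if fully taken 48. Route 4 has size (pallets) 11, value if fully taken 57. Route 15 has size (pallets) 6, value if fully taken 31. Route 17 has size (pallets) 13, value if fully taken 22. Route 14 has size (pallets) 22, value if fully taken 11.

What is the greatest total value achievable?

170.5

Best value per unit of size first: Route 4 57/11≈5.18, Route 15 31/6≈5.17, Route 7 48/26≈1.85, Route 17 22/13≈1.69, Route 10 6/8≈0.75, Route 14 11/22≈0.5.
Take all of Route 4 (11 pallets, value 57) → 66 pallets left.
All 6 pallets of Route 15 fit (value 31) → 60 remain.
Route 7: take in full, 26 pallets for value 48 → 34 left.
Route 17: take in full, 13 pallets for value 22 → 21 left.
Take all of Route 10 (8 pallets, value 6) → 13 pallets left.
13 pallets left: a 13/22 share of Route 14 gives 11×13/22 = 6.5.
Total value = 170.5.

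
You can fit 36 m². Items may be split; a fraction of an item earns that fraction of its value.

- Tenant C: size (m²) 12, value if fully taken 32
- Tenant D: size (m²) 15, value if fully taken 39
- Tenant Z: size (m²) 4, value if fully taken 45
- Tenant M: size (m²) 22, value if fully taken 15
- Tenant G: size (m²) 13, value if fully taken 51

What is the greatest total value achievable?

146.2

Sort by value density: Tenant Z 45/4≈11.2, Tenant G 51/13≈3.92, Tenant C 32/12≈2.67, Tenant D 39/15≈2.6, Tenant M 15/22≈0.682.
All 4 m² of Tenant Z fit (value 45) — 32 remain.
All 13 m² of Tenant G fit (value 51) — 19 remain.
Tenant C: take in full, 12 m² for value 32 — 7 left.
Fill the last 7 m² with part of Tenant D: 7/15 of it earns 18.2.
Total value = 146.2.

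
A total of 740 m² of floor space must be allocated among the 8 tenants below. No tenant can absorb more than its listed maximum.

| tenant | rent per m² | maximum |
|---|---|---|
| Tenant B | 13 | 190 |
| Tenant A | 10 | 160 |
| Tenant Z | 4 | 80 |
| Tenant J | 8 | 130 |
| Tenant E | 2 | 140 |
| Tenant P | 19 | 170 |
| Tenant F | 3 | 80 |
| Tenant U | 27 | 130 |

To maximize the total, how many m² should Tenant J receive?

Rank by rent per m²: Tenant U 27 > Tenant P 19 > Tenant B 13 > Tenant A 10 > Tenant J 8 > Tenant Z 4 > Tenant F 3 > Tenant E 2.
Tenant U: +130 to 130 (cap) ; 610 left.
Give Tenant P 170 to hit its cap of 170 ; 440 left.
Tenant B takes 190 to reach its cap of 190 ; 250 left.
Give Tenant A 160 to hit its cap of 160 ; 90 left.
Tenant J has room for 130 but only 90 remain, so it gets 90.

90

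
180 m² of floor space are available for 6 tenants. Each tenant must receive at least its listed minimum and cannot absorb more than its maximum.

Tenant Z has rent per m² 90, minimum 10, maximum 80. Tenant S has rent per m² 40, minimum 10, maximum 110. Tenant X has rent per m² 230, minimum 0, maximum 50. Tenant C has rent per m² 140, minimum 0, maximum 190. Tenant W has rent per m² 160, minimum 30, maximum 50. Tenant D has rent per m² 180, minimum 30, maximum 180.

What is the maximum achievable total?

Meeting every minimum uses 10+10+0+0+30+30 = 80 m², leaving 100.
Rank by rent per m²: Tenant X 230 > Tenant D 180 > Tenant W 160 > Tenant C 140 > Tenant Z 90 > Tenant S 40.
Tenant X: +50 to 50 (cap) ; 50 left.
Tenant D has room for 150 more but only 50 remain, so it gets 80.
Total = 90×10 + 40×10 + 230×50 + 160×30 + 180×80 = 32000.

32000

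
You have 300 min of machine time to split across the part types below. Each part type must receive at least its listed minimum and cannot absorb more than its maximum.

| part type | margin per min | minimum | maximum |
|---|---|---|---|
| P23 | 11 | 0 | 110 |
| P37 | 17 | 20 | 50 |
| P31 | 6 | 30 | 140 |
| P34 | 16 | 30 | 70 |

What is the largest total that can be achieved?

Meeting every minimum uses 0+20+30+30 = 80 min, leaving 220.
Order the part types by margin per min: P37 17 > P34 16 > P23 11 > P31 6.
P37 takes 30 more to reach its cap of 50 ; 190 left.
P34 takes 40 more to reach its cap of 70 ; 150 left.
P23: +110 to 110 (cap) ; 40 left.
P31: +40 (room for 110) → 70. Pool exhausted.
Total = 11×110 + 17×50 + 6×70 + 16×70 = 3600.

3600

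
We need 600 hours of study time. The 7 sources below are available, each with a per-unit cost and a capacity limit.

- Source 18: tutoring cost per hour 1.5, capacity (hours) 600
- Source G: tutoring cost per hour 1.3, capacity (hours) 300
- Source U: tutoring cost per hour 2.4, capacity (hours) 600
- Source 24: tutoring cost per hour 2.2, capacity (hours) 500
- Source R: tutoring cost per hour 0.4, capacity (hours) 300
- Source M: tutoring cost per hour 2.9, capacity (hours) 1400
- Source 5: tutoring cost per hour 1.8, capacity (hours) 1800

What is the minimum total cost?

510

Cheapest first:
Take 300 from Source R at 0.4 ; need 300 more.
Take 300 from Source G at 1.3 ; need 0 more.
Source 18, Source 5, Source 24, Source U, Source M: unused.
Cost = 300×0.4 + 300×1.3 = 510.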